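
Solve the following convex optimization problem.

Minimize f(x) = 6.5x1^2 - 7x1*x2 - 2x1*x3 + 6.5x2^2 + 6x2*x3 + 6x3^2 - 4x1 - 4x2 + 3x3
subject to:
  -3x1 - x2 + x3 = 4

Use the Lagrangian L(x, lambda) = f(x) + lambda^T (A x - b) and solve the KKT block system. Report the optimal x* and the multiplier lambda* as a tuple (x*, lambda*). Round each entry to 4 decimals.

Form the Lagrangian:
  L(x, lambda) = (1/2) x^T Q x + c^T x + lambda^T (A x - b)
Stationarity (grad_x L = 0): Q x + c + A^T lambda = 0.
Primal feasibility: A x = b.

This gives the KKT block system:
  [ Q   A^T ] [ x     ]   [-c ]
  [ A    0  ] [ lambda ] = [ b ]

Solving the linear system:
  x*      = (-1.007, -0.6942, 0.2849)
  lambda* = (-4.2669)
  f(x*)   = 12.3635

x* = (-1.007, -0.6942, 0.2849), lambda* = (-4.2669)


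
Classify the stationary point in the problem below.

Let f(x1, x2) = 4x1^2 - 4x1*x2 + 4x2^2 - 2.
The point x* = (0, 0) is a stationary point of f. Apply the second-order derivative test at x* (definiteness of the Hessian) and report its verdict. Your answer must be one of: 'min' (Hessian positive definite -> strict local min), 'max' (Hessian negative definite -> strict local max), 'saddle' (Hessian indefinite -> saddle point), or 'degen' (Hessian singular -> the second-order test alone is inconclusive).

Compute the Hessian H = grad^2 f:
  H = [[8, -4], [-4, 8]]
Verify stationarity: grad f(x*) = H x* + g = (0, 0).
Eigenvalues of H: 4, 12.
Both eigenvalues > 0, so H is positive definite -> x* is a strict local min.

min


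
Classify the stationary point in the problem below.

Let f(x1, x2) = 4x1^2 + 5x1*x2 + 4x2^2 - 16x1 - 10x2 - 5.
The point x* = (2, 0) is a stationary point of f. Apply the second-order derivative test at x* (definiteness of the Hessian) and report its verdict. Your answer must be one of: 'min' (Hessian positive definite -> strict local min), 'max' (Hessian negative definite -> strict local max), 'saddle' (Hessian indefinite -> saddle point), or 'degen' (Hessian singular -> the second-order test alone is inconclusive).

Compute the Hessian H = grad^2 f:
  H = [[8, 5], [5, 8]]
Verify stationarity: grad f(x*) = H x* + g = (0, 0).
Eigenvalues of H: 3, 13.
Both eigenvalues > 0, so H is positive definite -> x* is a strict local min.

min


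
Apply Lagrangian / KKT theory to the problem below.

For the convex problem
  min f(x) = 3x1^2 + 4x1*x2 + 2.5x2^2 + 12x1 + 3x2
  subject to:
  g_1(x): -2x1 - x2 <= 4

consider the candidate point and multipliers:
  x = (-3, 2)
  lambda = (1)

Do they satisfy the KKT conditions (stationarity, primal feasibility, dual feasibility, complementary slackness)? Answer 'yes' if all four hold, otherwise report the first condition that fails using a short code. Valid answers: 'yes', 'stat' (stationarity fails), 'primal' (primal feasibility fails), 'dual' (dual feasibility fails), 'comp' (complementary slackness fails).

Gradient of f: grad f(x) = Q x + c = (2, 1)
Constraint values g_i(x) = a_i^T x - b_i:
  g_1((-3, 2)) = 0
Stationarity residual: grad f(x) + sum_i lambda_i a_i = (0, 0)
  -> stationarity OK
Primal feasibility (all g_i <= 0): OK
Dual feasibility (all lambda_i >= 0): OK
Complementary slackness (lambda_i * g_i(x) = 0 for all i): OK

Verdict: yes, KKT holds.

yes


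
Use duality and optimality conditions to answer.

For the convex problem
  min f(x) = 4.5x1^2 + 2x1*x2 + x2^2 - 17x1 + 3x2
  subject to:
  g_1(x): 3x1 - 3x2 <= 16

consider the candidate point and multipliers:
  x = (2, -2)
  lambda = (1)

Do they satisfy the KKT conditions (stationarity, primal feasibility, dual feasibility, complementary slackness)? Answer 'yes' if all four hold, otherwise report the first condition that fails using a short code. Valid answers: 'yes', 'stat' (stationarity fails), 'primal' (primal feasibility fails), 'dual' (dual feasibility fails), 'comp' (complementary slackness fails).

Gradient of f: grad f(x) = Q x + c = (-3, 3)
Constraint values g_i(x) = a_i^T x - b_i:
  g_1((2, -2)) = -4
Stationarity residual: grad f(x) + sum_i lambda_i a_i = (0, 0)
  -> stationarity OK
Primal feasibility (all g_i <= 0): OK
Dual feasibility (all lambda_i >= 0): OK
Complementary slackness (lambda_i * g_i(x) = 0 for all i): FAILS

Verdict: the first failing condition is complementary_slackness -> comp.

comp


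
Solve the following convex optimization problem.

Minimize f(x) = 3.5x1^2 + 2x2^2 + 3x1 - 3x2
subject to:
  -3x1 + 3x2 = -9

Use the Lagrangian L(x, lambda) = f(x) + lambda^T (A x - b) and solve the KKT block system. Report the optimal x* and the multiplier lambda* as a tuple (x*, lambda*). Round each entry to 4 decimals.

Form the Lagrangian:
  L(x, lambda) = (1/2) x^T Q x + c^T x + lambda^T (A x - b)
Stationarity (grad_x L = 0): Q x + c + A^T lambda = 0.
Primal feasibility: A x = b.

This gives the KKT block system:
  [ Q   A^T ] [ x     ]   [-c ]
  [ A    0  ] [ lambda ] = [ b ]

Solving the linear system:
  x*      = (1.0909, -1.9091)
  lambda* = (3.5455)
  f(x*)   = 20.4545

x* = (1.0909, -1.9091), lambda* = (3.5455)


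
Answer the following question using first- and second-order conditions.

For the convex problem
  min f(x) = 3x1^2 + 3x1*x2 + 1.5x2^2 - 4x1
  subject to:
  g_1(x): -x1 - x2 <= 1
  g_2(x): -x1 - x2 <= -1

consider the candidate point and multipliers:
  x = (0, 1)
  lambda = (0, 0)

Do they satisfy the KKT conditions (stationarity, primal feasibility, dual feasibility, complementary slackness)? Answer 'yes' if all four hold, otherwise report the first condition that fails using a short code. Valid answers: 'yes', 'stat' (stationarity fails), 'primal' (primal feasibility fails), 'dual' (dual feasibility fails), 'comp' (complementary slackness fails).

Gradient of f: grad f(x) = Q x + c = (-1, 3)
Constraint values g_i(x) = a_i^T x - b_i:
  g_1((0, 1)) = -2
  g_2((0, 1)) = 0
Stationarity residual: grad f(x) + sum_i lambda_i a_i = (-1, 3)
  -> stationarity FAILS
Primal feasibility (all g_i <= 0): OK
Dual feasibility (all lambda_i >= 0): OK
Complementary slackness (lambda_i * g_i(x) = 0 for all i): OK

Verdict: the first failing condition is stationarity -> stat.

stat


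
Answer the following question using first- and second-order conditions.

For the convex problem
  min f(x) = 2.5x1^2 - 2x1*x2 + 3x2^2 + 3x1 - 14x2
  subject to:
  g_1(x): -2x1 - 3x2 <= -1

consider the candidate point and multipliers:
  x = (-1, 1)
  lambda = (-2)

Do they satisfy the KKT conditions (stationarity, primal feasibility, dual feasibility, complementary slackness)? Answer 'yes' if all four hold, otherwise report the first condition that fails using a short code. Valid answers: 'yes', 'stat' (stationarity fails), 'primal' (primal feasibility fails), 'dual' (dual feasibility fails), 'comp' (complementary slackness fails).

Gradient of f: grad f(x) = Q x + c = (-4, -6)
Constraint values g_i(x) = a_i^T x - b_i:
  g_1((-1, 1)) = 0
Stationarity residual: grad f(x) + sum_i lambda_i a_i = (0, 0)
  -> stationarity OK
Primal feasibility (all g_i <= 0): OK
Dual feasibility (all lambda_i >= 0): FAILS
Complementary slackness (lambda_i * g_i(x) = 0 for all i): OK

Verdict: the first failing condition is dual_feasibility -> dual.

dual


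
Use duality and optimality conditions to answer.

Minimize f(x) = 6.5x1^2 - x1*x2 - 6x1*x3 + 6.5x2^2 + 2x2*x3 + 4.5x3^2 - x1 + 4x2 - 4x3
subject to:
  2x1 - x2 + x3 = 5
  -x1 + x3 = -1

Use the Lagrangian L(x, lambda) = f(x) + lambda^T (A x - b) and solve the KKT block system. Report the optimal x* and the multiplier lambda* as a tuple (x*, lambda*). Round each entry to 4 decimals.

Form the Lagrangian:
  L(x, lambda) = (1/2) x^T Q x + c^T x + lambda^T (A x - b)
Stationarity (grad_x L = 0): Q x + c + A^T lambda = 0.
Primal feasibility: A x = b.

This gives the KKT block system:
  [ Q   A^T ] [ x     ]   [-c ]
  [ A    0  ] [ lambda ] = [ b ]

Solving the linear system:
  x*      = (1.8195, -0.5414, 0.8195)
  lambda* = (-3.218, 11.8421)
  f(x*)   = 10.3346

x* = (1.8195, -0.5414, 0.8195), lambda* = (-3.218, 11.8421)


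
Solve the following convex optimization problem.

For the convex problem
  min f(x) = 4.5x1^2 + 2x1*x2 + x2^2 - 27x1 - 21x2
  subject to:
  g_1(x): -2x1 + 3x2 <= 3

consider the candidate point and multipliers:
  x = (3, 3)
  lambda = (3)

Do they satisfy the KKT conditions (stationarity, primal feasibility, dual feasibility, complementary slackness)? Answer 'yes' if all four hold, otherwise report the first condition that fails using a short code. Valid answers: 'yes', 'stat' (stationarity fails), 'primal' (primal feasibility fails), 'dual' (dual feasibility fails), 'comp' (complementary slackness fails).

Gradient of f: grad f(x) = Q x + c = (6, -9)
Constraint values g_i(x) = a_i^T x - b_i:
  g_1((3, 3)) = 0
Stationarity residual: grad f(x) + sum_i lambda_i a_i = (0, 0)
  -> stationarity OK
Primal feasibility (all g_i <= 0): OK
Dual feasibility (all lambda_i >= 0): OK
Complementary slackness (lambda_i * g_i(x) = 0 for all i): OK

Verdict: yes, KKT holds.

yes


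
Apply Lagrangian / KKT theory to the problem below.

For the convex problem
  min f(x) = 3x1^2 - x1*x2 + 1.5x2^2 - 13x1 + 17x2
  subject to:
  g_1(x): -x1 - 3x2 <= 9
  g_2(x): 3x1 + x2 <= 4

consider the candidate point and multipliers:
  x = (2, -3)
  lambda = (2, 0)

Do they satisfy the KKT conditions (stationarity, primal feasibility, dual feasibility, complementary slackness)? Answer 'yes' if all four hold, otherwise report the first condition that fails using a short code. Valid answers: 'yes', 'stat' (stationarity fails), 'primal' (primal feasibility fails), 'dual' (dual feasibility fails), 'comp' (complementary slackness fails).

Gradient of f: grad f(x) = Q x + c = (2, 6)
Constraint values g_i(x) = a_i^T x - b_i:
  g_1((2, -3)) = -2
  g_2((2, -3)) = -1
Stationarity residual: grad f(x) + sum_i lambda_i a_i = (0, 0)
  -> stationarity OK
Primal feasibility (all g_i <= 0): OK
Dual feasibility (all lambda_i >= 0): OK
Complementary slackness (lambda_i * g_i(x) = 0 for all i): FAILS

Verdict: the first failing condition is complementary_slackness -> comp.

comp


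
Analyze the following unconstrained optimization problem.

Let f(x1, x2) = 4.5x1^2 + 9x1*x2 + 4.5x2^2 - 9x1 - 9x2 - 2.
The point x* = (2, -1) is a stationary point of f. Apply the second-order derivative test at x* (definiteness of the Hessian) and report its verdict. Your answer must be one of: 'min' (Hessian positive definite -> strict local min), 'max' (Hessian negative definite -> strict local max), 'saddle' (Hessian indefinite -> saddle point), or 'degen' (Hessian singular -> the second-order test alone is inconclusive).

Compute the Hessian H = grad^2 f:
  H = [[9, 9], [9, 9]]
Verify stationarity: grad f(x*) = H x* + g = (0, 0).
Eigenvalues of H: 0, 18.
H has a zero eigenvalue (singular; positive semidefinite but not definite), so H is neither positive definite, negative definite, nor indefinite. The second-order test alone is inconclusive -> degen.
(Indeed, f is constant along the null direction of H through x*, so x* is not a strict local extremum.)

degen


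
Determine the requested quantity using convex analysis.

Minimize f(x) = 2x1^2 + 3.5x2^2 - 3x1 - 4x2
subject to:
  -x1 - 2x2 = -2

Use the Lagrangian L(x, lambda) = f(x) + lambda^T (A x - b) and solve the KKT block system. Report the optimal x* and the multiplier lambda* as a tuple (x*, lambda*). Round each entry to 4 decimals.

Form the Lagrangian:
  L(x, lambda) = (1/2) x^T Q x + c^T x + lambda^T (A x - b)
Stationarity (grad_x L = 0): Q x + c + A^T lambda = 0.
Primal feasibility: A x = b.

This gives the KKT block system:
  [ Q   A^T ] [ x     ]   [-c ]
  [ A    0  ] [ lambda ] = [ b ]

Solving the linear system:
  x*      = (0.7826, 0.6087)
  lambda* = (0.1304)
  f(x*)   = -2.2609

x* = (0.7826, 0.6087), lambda* = (0.1304)


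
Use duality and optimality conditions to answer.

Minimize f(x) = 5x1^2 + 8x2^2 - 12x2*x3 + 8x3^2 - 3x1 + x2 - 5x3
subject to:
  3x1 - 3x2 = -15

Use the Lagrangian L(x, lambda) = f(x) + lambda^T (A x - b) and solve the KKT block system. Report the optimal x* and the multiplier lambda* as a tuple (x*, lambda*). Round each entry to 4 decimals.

Form the Lagrangian:
  L(x, lambda) = (1/2) x^T Q x + c^T x + lambda^T (A x - b)
Stationarity (grad_x L = 0): Q x + c + A^T lambda = 0.
Primal feasibility: A x = b.

This gives the KKT block system:
  [ Q   A^T ] [ x     ]   [-c ]
  [ A    0  ] [ lambda ] = [ b ]

Solving the linear system:
  x*      = (-1.7206, 3.2794, 2.7721)
  lambda* = (6.7353)
  f(x*)   = 47.8051

x* = (-1.7206, 3.2794, 2.7721), lambda* = (6.7353)


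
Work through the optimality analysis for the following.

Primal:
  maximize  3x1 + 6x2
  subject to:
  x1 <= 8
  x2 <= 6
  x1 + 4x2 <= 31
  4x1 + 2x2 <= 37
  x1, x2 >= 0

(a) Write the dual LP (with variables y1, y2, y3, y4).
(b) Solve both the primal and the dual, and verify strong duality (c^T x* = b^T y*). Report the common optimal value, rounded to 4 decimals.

The standard primal-dual pair for 'max c^T x s.t. A x <= b, x >= 0' is:
  Dual:  min b^T y  s.t.  A^T y >= c,  y >= 0.

So the dual LP is:
  minimize  8y1 + 6y2 + 31y3 + 37y4
  subject to:
    y1 + y3 + 4y4 >= 3
    y2 + 4y3 + 2y4 >= 6
    y1, y2, y3, y4 >= 0

Solving the primal: x* = (6.25, 6).
  primal value c^T x* = 54.75.
Solving the dual: y* = (0, 4.5, 0, 0.75).
  dual value b^T y* = 54.75.
Strong duality: c^T x* = b^T y*. Confirmed.

54.75


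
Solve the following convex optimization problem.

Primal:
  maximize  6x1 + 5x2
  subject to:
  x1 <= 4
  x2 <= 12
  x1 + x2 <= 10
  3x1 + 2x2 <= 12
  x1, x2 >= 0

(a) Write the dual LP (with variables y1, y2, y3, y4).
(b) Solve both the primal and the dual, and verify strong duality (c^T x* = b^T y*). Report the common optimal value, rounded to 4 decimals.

The standard primal-dual pair for 'max c^T x s.t. A x <= b, x >= 0' is:
  Dual:  min b^T y  s.t.  A^T y >= c,  y >= 0.

So the dual LP is:
  minimize  4y1 + 12y2 + 10y3 + 12y4
  subject to:
    y1 + y3 + 3y4 >= 6
    y2 + y3 + 2y4 >= 5
    y1, y2, y3, y4 >= 0

Solving the primal: x* = (0, 6).
  primal value c^T x* = 30.
Solving the dual: y* = (0, 0, 0, 2.5).
  dual value b^T y* = 30.
Strong duality: c^T x* = b^T y*. Confirmed.

30


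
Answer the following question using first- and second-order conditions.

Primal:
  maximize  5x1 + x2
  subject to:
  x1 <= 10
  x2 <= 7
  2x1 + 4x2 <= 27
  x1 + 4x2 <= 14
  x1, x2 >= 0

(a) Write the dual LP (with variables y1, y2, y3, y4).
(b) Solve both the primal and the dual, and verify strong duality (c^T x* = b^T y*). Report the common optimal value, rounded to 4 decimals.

The standard primal-dual pair for 'max c^T x s.t. A x <= b, x >= 0' is:
  Dual:  min b^T y  s.t.  A^T y >= c,  y >= 0.

So the dual LP is:
  minimize  10y1 + 7y2 + 27y3 + 14y4
  subject to:
    y1 + 2y3 + y4 >= 5
    y2 + 4y3 + 4y4 >= 1
    y1, y2, y3, y4 >= 0

Solving the primal: x* = (10, 1).
  primal value c^T x* = 51.
Solving the dual: y* = (4.75, 0, 0, 0.25).
  dual value b^T y* = 51.
Strong duality: c^T x* = b^T y*. Confirmed.

51


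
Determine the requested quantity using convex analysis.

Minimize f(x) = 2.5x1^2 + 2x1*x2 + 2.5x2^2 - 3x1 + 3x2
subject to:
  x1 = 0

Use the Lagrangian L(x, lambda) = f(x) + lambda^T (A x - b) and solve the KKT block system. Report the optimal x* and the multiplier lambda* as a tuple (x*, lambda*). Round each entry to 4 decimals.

Form the Lagrangian:
  L(x, lambda) = (1/2) x^T Q x + c^T x + lambda^T (A x - b)
Stationarity (grad_x L = 0): Q x + c + A^T lambda = 0.
Primal feasibility: A x = b.

This gives the KKT block system:
  [ Q   A^T ] [ x     ]   [-c ]
  [ A    0  ] [ lambda ] = [ b ]

Solving the linear system:
  x*      = (0, -0.6)
  lambda* = (4.2)
  f(x*)   = -0.9

x* = (0, -0.6), lambda* = (4.2)


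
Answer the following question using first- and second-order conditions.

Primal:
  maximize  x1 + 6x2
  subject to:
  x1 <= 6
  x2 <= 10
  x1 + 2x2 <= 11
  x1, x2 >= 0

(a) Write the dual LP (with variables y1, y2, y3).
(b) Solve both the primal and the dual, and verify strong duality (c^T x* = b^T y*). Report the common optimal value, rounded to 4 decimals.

The standard primal-dual pair for 'max c^T x s.t. A x <= b, x >= 0' is:
  Dual:  min b^T y  s.t.  A^T y >= c,  y >= 0.

So the dual LP is:
  minimize  6y1 + 10y2 + 11y3
  subject to:
    y1 + y3 >= 1
    y2 + 2y3 >= 6
    y1, y2, y3 >= 0

Solving the primal: x* = (0, 5.5).
  primal value c^T x* = 33.
Solving the dual: y* = (0, 0, 3).
  dual value b^T y* = 33.
Strong duality: c^T x* = b^T y*. Confirmed.

33


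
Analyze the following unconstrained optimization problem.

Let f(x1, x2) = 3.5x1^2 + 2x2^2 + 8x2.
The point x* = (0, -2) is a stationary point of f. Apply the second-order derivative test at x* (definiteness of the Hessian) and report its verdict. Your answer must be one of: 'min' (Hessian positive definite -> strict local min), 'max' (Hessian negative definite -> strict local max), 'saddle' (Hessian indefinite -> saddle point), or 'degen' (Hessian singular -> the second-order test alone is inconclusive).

Compute the Hessian H = grad^2 f:
  H = [[7, 0], [0, 4]]
Verify stationarity: grad f(x*) = H x* + g = (0, 0).
Eigenvalues of H: 4, 7.
Both eigenvalues > 0, so H is positive definite -> x* is a strict local min.

min


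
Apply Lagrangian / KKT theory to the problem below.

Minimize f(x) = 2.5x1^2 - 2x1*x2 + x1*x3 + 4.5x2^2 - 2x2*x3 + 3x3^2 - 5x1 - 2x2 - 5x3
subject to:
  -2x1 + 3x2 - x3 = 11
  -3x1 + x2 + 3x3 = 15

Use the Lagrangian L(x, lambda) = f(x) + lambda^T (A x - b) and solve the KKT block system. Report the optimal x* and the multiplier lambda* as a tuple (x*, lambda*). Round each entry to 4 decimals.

Form the Lagrangian:
  L(x, lambda) = (1/2) x^T Q x + c^T x + lambda^T (A x - b)
Stationarity (grad_x L = 0): Q x + c + A^T lambda = 0.
Primal feasibility: A x = b.

This gives the KKT block system:
  [ Q   A^T ] [ x     ]   [-c ]
  [ A    0  ] [ lambda ] = [ b ]

Solving the linear system:
  x*      = (-2.2664, 2.7602, 1.8135)
  lambda* = (-7.3149, -1.803)
  f(x*)   = 52.127

x* = (-2.2664, 2.7602, 1.8135), lambda* = (-7.3149, -1.803)


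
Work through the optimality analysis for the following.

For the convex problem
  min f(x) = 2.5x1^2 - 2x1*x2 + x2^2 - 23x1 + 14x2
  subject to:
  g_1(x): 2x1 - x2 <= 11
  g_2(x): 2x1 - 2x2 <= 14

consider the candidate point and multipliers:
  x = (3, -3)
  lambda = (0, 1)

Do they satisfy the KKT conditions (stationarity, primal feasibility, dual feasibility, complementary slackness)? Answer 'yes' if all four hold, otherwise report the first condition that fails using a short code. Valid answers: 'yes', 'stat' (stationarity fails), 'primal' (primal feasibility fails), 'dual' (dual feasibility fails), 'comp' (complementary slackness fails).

Gradient of f: grad f(x) = Q x + c = (-2, 2)
Constraint values g_i(x) = a_i^T x - b_i:
  g_1((3, -3)) = -2
  g_2((3, -3)) = -2
Stationarity residual: grad f(x) + sum_i lambda_i a_i = (0, 0)
  -> stationarity OK
Primal feasibility (all g_i <= 0): OK
Dual feasibility (all lambda_i >= 0): OK
Complementary slackness (lambda_i * g_i(x) = 0 for all i): FAILS

Verdict: the first failing condition is complementary_slackness -> comp.

comp


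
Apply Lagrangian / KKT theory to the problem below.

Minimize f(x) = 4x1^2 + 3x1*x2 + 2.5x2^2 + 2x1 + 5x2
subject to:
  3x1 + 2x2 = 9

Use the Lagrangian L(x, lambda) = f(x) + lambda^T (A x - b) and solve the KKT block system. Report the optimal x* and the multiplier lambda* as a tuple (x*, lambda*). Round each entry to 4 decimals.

Form the Lagrangian:
  L(x, lambda) = (1/2) x^T Q x + c^T x + lambda^T (A x - b)
Stationarity (grad_x L = 0): Q x + c + A^T lambda = 0.
Primal feasibility: A x = b.

This gives the KKT block system:
  [ Q   A^T ] [ x     ]   [-c ]
  [ A    0  ] [ lambda ] = [ b ]

Solving the linear system:
  x*      = (2.5122, 0.7317)
  lambda* = (-8.0976)
  f(x*)   = 40.7805

x* = (2.5122, 0.7317), lambda* = (-8.0976)


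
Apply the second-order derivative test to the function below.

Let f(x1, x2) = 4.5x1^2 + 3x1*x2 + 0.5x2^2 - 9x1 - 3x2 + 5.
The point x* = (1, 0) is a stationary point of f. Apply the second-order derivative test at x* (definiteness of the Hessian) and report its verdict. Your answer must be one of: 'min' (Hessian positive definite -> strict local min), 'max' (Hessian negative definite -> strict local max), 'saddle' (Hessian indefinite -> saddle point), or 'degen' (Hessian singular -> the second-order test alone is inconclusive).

Compute the Hessian H = grad^2 f:
  H = [[9, 3], [3, 1]]
Verify stationarity: grad f(x*) = H x* + g = (0, 0).
Eigenvalues of H: 0, 10.
H has a zero eigenvalue (singular; positive semidefinite but not definite), so H is neither positive definite, negative definite, nor indefinite. The second-order test alone is inconclusive -> degen.
(Indeed, f is constant along the null direction of H through x*, so x* is not a strict local extremum.)

degen


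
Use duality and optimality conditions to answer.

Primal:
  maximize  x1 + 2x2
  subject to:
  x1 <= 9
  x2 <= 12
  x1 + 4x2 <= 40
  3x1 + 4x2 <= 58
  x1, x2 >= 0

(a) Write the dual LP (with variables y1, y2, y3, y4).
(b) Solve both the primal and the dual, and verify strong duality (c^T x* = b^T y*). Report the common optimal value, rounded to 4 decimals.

The standard primal-dual pair for 'max c^T x s.t. A x <= b, x >= 0' is:
  Dual:  min b^T y  s.t.  A^T y >= c,  y >= 0.

So the dual LP is:
  minimize  9y1 + 12y2 + 40y3 + 58y4
  subject to:
    y1 + y3 + 3y4 >= 1
    y2 + 4y3 + 4y4 >= 2
    y1, y2, y3, y4 >= 0

Solving the primal: x* = (9, 7.75).
  primal value c^T x* = 24.5.
Solving the dual: y* = (0.5, 0, 0.5, 0).
  dual value b^T y* = 24.5.
Strong duality: c^T x* = b^T y*. Confirmed.

24.5


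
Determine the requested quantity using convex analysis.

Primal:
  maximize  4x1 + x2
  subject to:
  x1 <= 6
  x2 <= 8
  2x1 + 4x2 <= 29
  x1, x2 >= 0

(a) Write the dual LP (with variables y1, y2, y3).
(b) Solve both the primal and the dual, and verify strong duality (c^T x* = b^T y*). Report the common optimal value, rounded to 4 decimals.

The standard primal-dual pair for 'max c^T x s.t. A x <= b, x >= 0' is:
  Dual:  min b^T y  s.t.  A^T y >= c,  y >= 0.

So the dual LP is:
  minimize  6y1 + 8y2 + 29y3
  subject to:
    y1 + 2y3 >= 4
    y2 + 4y3 >= 1
    y1, y2, y3 >= 0

Solving the primal: x* = (6, 4.25).
  primal value c^T x* = 28.25.
Solving the dual: y* = (3.5, 0, 0.25).
  dual value b^T y* = 28.25.
Strong duality: c^T x* = b^T y*. Confirmed.

28.25


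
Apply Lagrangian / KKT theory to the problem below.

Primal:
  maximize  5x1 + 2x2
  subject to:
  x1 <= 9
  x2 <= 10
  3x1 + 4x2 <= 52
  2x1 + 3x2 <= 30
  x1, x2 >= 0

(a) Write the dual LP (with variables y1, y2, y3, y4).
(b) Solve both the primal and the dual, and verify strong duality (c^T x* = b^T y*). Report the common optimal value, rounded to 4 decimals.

The standard primal-dual pair for 'max c^T x s.t. A x <= b, x >= 0' is:
  Dual:  min b^T y  s.t.  A^T y >= c,  y >= 0.

So the dual LP is:
  minimize  9y1 + 10y2 + 52y3 + 30y4
  subject to:
    y1 + 3y3 + 2y4 >= 5
    y2 + 4y3 + 3y4 >= 2
    y1, y2, y3, y4 >= 0

Solving the primal: x* = (9, 4).
  primal value c^T x* = 53.
Solving the dual: y* = (3.6667, 0, 0, 0.6667).
  dual value b^T y* = 53.
Strong duality: c^T x* = b^T y*. Confirmed.

53


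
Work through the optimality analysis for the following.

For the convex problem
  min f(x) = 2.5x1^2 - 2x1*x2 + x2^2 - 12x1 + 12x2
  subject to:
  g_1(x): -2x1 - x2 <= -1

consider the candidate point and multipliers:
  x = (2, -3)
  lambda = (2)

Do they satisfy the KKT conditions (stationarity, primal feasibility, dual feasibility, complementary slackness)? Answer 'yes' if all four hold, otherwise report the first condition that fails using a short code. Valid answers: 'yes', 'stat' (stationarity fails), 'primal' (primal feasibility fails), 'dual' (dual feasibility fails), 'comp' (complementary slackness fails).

Gradient of f: grad f(x) = Q x + c = (4, 2)
Constraint values g_i(x) = a_i^T x - b_i:
  g_1((2, -3)) = 0
Stationarity residual: grad f(x) + sum_i lambda_i a_i = (0, 0)
  -> stationarity OK
Primal feasibility (all g_i <= 0): OK
Dual feasibility (all lambda_i >= 0): OK
Complementary slackness (lambda_i * g_i(x) = 0 for all i): OK

Verdict: yes, KKT holds.

yes


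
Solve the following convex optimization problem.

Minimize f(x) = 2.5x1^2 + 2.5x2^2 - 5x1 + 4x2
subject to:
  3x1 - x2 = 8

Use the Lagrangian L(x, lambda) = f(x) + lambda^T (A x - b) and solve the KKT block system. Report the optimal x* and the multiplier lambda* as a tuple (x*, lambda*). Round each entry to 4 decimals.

Form the Lagrangian:
  L(x, lambda) = (1/2) x^T Q x + c^T x + lambda^T (A x - b)
Stationarity (grad_x L = 0): Q x + c + A^T lambda = 0.
Primal feasibility: A x = b.

This gives the KKT block system:
  [ Q   A^T ] [ x     ]   [-c ]
  [ A    0  ] [ lambda ] = [ b ]

Solving the linear system:
  x*      = (2.26, -1.22)
  lambda* = (-2.1)
  f(x*)   = 0.31

x* = (2.26, -1.22), lambda* = (-2.1)


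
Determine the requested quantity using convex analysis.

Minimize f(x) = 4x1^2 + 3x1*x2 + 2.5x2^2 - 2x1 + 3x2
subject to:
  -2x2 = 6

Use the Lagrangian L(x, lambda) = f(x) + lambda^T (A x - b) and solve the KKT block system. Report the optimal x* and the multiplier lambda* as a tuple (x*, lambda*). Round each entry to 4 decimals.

Form the Lagrangian:
  L(x, lambda) = (1/2) x^T Q x + c^T x + lambda^T (A x - b)
Stationarity (grad_x L = 0): Q x + c + A^T lambda = 0.
Primal feasibility: A x = b.

This gives the KKT block system:
  [ Q   A^T ] [ x     ]   [-c ]
  [ A    0  ] [ lambda ] = [ b ]

Solving the linear system:
  x*      = (1.375, -3)
  lambda* = (-3.9375)
  f(x*)   = 5.9375

x* = (1.375, -3), lambda* = (-3.9375)


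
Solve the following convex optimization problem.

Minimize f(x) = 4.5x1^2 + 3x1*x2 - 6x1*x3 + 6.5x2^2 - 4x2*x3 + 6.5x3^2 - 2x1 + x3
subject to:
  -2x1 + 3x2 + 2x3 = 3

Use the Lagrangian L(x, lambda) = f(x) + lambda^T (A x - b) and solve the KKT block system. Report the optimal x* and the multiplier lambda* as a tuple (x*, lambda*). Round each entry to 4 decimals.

Form the Lagrangian:
  L(x, lambda) = (1/2) x^T Q x + c^T x + lambda^T (A x - b)
Stationarity (grad_x L = 0): Q x + c + A^T lambda = 0.
Primal feasibility: A x = b.

This gives the KKT block system:
  [ Q   A^T ] [ x     ]   [-c ]
  [ A    0  ] [ lambda ] = [ b ]

Solving the linear system:
  x*      = (-0.2261, 0.6295, 0.3297)
  lambda* = (-2.0622)
  f(x*)   = 3.4842

x* = (-0.2261, 0.6295, 0.3297), lambda* = (-2.0622)


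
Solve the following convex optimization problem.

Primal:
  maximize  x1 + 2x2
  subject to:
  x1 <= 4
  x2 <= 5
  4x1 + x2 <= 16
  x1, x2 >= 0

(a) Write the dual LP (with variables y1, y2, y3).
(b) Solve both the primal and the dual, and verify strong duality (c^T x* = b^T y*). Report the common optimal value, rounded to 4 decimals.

The standard primal-dual pair for 'max c^T x s.t. A x <= b, x >= 0' is:
  Dual:  min b^T y  s.t.  A^T y >= c,  y >= 0.

So the dual LP is:
  minimize  4y1 + 5y2 + 16y3
  subject to:
    y1 + 4y3 >= 1
    y2 + y3 >= 2
    y1, y2, y3 >= 0

Solving the primal: x* = (2.75, 5).
  primal value c^T x* = 12.75.
Solving the dual: y* = (0, 1.75, 0.25).
  dual value b^T y* = 12.75.
Strong duality: c^T x* = b^T y*. Confirmed.

12.75


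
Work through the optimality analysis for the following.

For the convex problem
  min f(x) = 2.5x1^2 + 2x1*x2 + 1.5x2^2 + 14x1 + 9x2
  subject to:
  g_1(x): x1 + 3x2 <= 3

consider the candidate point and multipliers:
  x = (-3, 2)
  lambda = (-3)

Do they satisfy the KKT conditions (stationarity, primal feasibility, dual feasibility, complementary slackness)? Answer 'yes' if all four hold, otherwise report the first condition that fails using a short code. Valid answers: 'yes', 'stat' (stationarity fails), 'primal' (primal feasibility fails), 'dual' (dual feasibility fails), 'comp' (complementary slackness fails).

Gradient of f: grad f(x) = Q x + c = (3, 9)
Constraint values g_i(x) = a_i^T x - b_i:
  g_1((-3, 2)) = 0
Stationarity residual: grad f(x) + sum_i lambda_i a_i = (0, 0)
  -> stationarity OK
Primal feasibility (all g_i <= 0): OK
Dual feasibility (all lambda_i >= 0): FAILS
Complementary slackness (lambda_i * g_i(x) = 0 for all i): OK

Verdict: the first failing condition is dual_feasibility -> dual.

dual


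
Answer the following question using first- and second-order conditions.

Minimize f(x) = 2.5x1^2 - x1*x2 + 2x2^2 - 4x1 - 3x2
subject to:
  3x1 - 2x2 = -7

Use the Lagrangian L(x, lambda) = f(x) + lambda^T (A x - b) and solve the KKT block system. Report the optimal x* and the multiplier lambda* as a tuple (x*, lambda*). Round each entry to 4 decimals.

Form the Lagrangian:
  L(x, lambda) = (1/2) x^T Q x + c^T x + lambda^T (A x - b)
Stationarity (grad_x L = 0): Q x + c + A^T lambda = 0.
Primal feasibility: A x = b.

This gives the KKT block system:
  [ Q   A^T ] [ x     ]   [-c ]
  [ A    0  ] [ lambda ] = [ b ]

Solving the linear system:
  x*      = (-0.8182, 2.2727)
  lambda* = (3.4545)
  f(x*)   = 10.3182

x* = (-0.8182, 2.2727), lambda* = (3.4545)


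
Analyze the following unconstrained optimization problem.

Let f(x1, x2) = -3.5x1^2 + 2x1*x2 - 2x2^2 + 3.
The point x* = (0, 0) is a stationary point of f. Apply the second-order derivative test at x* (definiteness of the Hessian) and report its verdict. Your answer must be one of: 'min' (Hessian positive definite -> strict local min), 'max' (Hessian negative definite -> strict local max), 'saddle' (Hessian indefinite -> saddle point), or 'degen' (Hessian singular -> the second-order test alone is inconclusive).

Compute the Hessian H = grad^2 f:
  H = [[-7, 2], [2, -4]]
Verify stationarity: grad f(x*) = H x* + g = (0, 0).
Eigenvalues of H: -8, -3.
Both eigenvalues < 0, so H is negative definite -> x* is a strict local max.

max


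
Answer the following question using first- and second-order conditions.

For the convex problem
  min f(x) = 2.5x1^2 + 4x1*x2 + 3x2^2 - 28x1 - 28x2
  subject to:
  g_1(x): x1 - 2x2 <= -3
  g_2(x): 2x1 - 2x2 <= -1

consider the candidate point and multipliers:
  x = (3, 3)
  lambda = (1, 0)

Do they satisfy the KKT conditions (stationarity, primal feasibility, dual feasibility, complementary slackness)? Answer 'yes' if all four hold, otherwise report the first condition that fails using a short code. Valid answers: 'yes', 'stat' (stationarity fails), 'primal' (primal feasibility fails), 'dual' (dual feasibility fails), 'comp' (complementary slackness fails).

Gradient of f: grad f(x) = Q x + c = (-1, 2)
Constraint values g_i(x) = a_i^T x - b_i:
  g_1((3, 3)) = 0
  g_2((3, 3)) = 1
Stationarity residual: grad f(x) + sum_i lambda_i a_i = (0, 0)
  -> stationarity OK
Primal feasibility (all g_i <= 0): FAILS
Dual feasibility (all lambda_i >= 0): OK
Complementary slackness (lambda_i * g_i(x) = 0 for all i): OK

Verdict: the first failing condition is primal_feasibility -> primal.

primal


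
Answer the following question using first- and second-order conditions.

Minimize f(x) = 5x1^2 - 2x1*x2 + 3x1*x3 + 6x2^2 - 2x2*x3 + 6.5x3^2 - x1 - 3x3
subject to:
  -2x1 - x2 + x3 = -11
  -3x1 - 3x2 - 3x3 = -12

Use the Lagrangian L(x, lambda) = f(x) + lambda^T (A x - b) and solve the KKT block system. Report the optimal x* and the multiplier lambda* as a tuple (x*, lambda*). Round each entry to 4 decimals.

Form the Lagrangian:
  L(x, lambda) = (1/2) x^T Q x + c^T x + lambda^T (A x - b)
Stationarity (grad_x L = 0): Q x + c + A^T lambda = 0.
Primal feasibility: A x = b.

This gives the KKT block system:
  [ Q   A^T ] [ x     ]   [-c ]
  [ A    0  ] [ lambda ] = [ b ]

Solving the linear system:
  x*      = (3.8995, 1.6507, -1.5502)
  lambda* = (14.933, 0.059)
  f(x*)   = 82.8612

x* = (3.8995, 1.6507, -1.5502), lambda* = (14.933, 0.059)


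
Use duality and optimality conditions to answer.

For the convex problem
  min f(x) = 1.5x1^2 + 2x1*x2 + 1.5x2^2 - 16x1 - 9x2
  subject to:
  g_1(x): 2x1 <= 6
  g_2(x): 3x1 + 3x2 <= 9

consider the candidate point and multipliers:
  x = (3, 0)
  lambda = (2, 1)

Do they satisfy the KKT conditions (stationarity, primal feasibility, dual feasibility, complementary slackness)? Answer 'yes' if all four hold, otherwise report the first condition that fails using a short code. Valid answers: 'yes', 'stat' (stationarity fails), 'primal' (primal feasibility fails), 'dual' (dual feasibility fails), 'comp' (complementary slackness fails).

Gradient of f: grad f(x) = Q x + c = (-7, -3)
Constraint values g_i(x) = a_i^T x - b_i:
  g_1((3, 0)) = 0
  g_2((3, 0)) = 0
Stationarity residual: grad f(x) + sum_i lambda_i a_i = (0, 0)
  -> stationarity OK
Primal feasibility (all g_i <= 0): OK
Dual feasibility (all lambda_i >= 0): OK
Complementary slackness (lambda_i * g_i(x) = 0 for all i): OK

Verdict: yes, KKT holds.

yes


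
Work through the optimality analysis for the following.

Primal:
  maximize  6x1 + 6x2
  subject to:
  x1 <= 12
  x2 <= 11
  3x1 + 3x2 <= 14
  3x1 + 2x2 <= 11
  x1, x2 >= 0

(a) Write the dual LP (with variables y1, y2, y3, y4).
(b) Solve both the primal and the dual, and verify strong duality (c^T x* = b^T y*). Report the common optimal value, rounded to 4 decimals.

The standard primal-dual pair for 'max c^T x s.t. A x <= b, x >= 0' is:
  Dual:  min b^T y  s.t.  A^T y >= c,  y >= 0.

So the dual LP is:
  minimize  12y1 + 11y2 + 14y3 + 11y4
  subject to:
    y1 + 3y3 + 3y4 >= 6
    y2 + 3y3 + 2y4 >= 6
    y1, y2, y3, y4 >= 0

Solving the primal: x* = (1.6667, 3).
  primal value c^T x* = 28.
Solving the dual: y* = (0, 0, 2, 0).
  dual value b^T y* = 28.
Strong duality: c^T x* = b^T y*. Confirmed.

28


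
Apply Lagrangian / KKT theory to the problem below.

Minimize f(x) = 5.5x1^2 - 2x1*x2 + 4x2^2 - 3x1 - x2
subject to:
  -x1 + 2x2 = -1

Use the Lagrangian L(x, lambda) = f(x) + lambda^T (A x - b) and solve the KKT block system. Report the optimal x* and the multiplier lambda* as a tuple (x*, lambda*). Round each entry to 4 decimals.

Form the Lagrangian:
  L(x, lambda) = (1/2) x^T Q x + c^T x + lambda^T (A x - b)
Stationarity (grad_x L = 0): Q x + c + A^T lambda = 0.
Primal feasibility: A x = b.

This gives the KKT block system:
  [ Q   A^T ] [ x     ]   [-c ]
  [ A    0  ] [ lambda ] = [ b ]

Solving the linear system:
  x*      = (0.4091, -0.2955)
  lambda* = (2.0909)
  f(x*)   = 0.5795

x* = (0.4091, -0.2955), lambda* = (2.0909)


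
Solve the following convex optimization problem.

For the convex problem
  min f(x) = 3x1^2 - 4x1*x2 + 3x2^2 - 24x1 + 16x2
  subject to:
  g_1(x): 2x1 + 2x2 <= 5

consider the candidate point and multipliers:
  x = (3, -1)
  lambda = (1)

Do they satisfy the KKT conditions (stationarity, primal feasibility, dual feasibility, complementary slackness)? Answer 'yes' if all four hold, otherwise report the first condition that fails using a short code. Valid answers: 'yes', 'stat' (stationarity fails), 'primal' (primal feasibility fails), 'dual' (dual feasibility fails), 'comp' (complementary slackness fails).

Gradient of f: grad f(x) = Q x + c = (-2, -2)
Constraint values g_i(x) = a_i^T x - b_i:
  g_1((3, -1)) = -1
Stationarity residual: grad f(x) + sum_i lambda_i a_i = (0, 0)
  -> stationarity OK
Primal feasibility (all g_i <= 0): OK
Dual feasibility (all lambda_i >= 0): OK
Complementary slackness (lambda_i * g_i(x) = 0 for all i): FAILS

Verdict: the first failing condition is complementary_slackness -> comp.

comp


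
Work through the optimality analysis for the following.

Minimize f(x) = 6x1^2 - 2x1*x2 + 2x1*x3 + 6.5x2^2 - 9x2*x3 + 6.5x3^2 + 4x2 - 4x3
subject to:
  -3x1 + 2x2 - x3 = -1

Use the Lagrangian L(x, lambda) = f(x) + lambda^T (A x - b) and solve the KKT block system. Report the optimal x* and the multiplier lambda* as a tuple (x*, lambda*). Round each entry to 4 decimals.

Form the Lagrangian:
  L(x, lambda) = (1/2) x^T Q x + c^T x + lambda^T (A x - b)
Stationarity (grad_x L = 0): Q x + c + A^T lambda = 0.
Primal feasibility: A x = b.

This gives the KKT block system:
  [ Q   A^T ] [ x     ]   [-c ]
  [ A    0  ] [ lambda ] = [ b ]

Solving the linear system:
  x*      = (0.0887, -0.2984, 0.1371)
  lambda* = (0.6452)
  f(x*)   = -0.5484

x* = (0.0887, -0.2984, 0.1371), lambda* = (0.6452)


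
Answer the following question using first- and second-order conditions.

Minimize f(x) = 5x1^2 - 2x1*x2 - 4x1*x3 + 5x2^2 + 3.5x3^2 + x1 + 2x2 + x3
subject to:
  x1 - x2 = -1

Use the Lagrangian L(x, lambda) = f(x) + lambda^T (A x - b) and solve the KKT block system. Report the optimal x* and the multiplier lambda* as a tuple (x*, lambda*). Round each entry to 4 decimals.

Form the Lagrangian:
  L(x, lambda) = (1/2) x^T Q x + c^T x + lambda^T (A x - b)
Stationarity (grad_x L = 0): Q x + c + A^T lambda = 0.
Primal feasibility: A x = b.

This gives the KKT block system:
  [ Q   A^T ] [ x     ]   [-c ]
  [ A    0  ] [ lambda ] = [ b ]

Solving the linear system:
  x*      = (-0.8438, 0.1562, -0.625)
  lambda* = (5.25)
  f(x*)   = 2.0469

x* = (-0.8438, 0.1562, -0.625), lambda* = (5.25)


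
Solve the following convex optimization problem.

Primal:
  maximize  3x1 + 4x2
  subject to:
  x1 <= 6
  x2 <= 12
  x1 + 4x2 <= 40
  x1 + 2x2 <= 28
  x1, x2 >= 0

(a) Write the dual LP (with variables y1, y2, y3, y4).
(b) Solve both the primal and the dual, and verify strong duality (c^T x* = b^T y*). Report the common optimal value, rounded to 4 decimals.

The standard primal-dual pair for 'max c^T x s.t. A x <= b, x >= 0' is:
  Dual:  min b^T y  s.t.  A^T y >= c,  y >= 0.

So the dual LP is:
  minimize  6y1 + 12y2 + 40y3 + 28y4
  subject to:
    y1 + y3 + y4 >= 3
    y2 + 4y3 + 2y4 >= 4
    y1, y2, y3, y4 >= 0

Solving the primal: x* = (6, 8.5).
  primal value c^T x* = 52.
Solving the dual: y* = (2, 0, 1, 0).
  dual value b^T y* = 52.
Strong duality: c^T x* = b^T y*. Confirmed.

52


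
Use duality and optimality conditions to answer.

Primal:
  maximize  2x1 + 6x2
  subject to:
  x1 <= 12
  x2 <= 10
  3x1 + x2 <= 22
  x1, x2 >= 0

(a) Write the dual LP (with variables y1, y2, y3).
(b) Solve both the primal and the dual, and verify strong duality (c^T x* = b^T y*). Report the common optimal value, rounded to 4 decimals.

The standard primal-dual pair for 'max c^T x s.t. A x <= b, x >= 0' is:
  Dual:  min b^T y  s.t.  A^T y >= c,  y >= 0.

So the dual LP is:
  minimize  12y1 + 10y2 + 22y3
  subject to:
    y1 + 3y3 >= 2
    y2 + y3 >= 6
    y1, y2, y3 >= 0

Solving the primal: x* = (4, 10).
  primal value c^T x* = 68.
Solving the dual: y* = (0, 5.3333, 0.6667).
  dual value b^T y* = 68.
Strong duality: c^T x* = b^T y*. Confirmed.

68


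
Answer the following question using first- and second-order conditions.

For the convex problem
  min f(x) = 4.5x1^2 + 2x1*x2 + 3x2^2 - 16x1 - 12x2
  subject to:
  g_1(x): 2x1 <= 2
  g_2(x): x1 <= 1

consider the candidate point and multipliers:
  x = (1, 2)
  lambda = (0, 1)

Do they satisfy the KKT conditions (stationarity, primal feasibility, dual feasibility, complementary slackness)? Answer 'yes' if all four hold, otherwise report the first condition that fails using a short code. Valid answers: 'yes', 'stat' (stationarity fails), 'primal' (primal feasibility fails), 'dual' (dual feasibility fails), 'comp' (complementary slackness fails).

Gradient of f: grad f(x) = Q x + c = (-3, 2)
Constraint values g_i(x) = a_i^T x - b_i:
  g_1((1, 2)) = 0
  g_2((1, 2)) = 0
Stationarity residual: grad f(x) + sum_i lambda_i a_i = (-2, 2)
  -> stationarity FAILS
Primal feasibility (all g_i <= 0): OK
Dual feasibility (all lambda_i >= 0): OK
Complementary slackness (lambda_i * g_i(x) = 0 for all i): OK

Verdict: the first failing condition is stationarity -> stat.

stat


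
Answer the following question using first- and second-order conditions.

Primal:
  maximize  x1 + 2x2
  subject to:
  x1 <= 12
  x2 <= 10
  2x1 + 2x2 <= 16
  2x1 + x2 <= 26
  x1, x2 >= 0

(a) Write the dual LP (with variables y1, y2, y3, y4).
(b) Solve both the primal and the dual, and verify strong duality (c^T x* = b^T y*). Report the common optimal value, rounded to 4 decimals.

The standard primal-dual pair for 'max c^T x s.t. A x <= b, x >= 0' is:
  Dual:  min b^T y  s.t.  A^T y >= c,  y >= 0.

So the dual LP is:
  minimize  12y1 + 10y2 + 16y3 + 26y4
  subject to:
    y1 + 2y3 + 2y4 >= 1
    y2 + 2y3 + y4 >= 2
    y1, y2, y3, y4 >= 0

Solving the primal: x* = (0, 8).
  primal value c^T x* = 16.
Solving the dual: y* = (0, 0, 1, 0).
  dual value b^T y* = 16.
Strong duality: c^T x* = b^T y*. Confirmed.

16
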